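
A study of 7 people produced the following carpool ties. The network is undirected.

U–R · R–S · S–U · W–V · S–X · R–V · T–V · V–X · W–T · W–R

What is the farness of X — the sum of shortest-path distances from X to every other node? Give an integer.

Distances from X: R:2, S:1, T:2, U:2, V:1, W:2.
Sum = 2 + 1 + 2 + 2 + 1 + 2 = 10.

10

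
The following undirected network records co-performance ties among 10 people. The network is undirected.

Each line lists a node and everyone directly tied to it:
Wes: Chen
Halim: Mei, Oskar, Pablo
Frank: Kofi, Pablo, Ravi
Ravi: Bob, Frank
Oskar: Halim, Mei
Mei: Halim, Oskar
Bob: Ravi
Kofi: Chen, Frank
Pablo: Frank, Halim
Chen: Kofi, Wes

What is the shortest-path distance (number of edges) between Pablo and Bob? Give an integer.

3

One shortest route is Pablo – Frank – Ravi – Bob, which uses 3 edges, and at distance 2 from Pablo we only reach {Kofi, Mei, Oskar, Ravi}, which does not include Bob. So d(Pablo,Bob) = 3.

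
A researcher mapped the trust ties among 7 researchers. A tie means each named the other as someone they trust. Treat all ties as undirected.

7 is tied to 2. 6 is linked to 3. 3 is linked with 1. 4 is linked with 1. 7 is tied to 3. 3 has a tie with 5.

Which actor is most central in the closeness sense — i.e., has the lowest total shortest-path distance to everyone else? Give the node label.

3

Farness (sum of distances to all others) for each node — 1:11, 2:16, 3:8, 4:16, 5:13, 6:13, 7:11.
The smallest farness is 8, for 3, so 3 has the highest closeness.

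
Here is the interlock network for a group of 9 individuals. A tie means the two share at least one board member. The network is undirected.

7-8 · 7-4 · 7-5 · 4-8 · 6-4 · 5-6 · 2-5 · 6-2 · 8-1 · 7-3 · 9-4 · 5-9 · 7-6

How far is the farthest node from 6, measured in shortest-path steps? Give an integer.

3

Distances from 6: 1:3, 2:1, 3:2, 4:1, 5:1, 7:1, 8:2, 9:2.
The largest is 3 (to 1), so the eccentricity of 6 is 3.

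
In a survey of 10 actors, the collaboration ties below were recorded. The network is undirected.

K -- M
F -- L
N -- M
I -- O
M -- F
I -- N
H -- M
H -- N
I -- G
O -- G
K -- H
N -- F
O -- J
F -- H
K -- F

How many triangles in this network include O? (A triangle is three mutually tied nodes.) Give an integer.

O's neighbors: G, I, and J.
Neighbor pairs that are themselves tied: O–G–I. Each forms one triangle with O, for 1 in total.

1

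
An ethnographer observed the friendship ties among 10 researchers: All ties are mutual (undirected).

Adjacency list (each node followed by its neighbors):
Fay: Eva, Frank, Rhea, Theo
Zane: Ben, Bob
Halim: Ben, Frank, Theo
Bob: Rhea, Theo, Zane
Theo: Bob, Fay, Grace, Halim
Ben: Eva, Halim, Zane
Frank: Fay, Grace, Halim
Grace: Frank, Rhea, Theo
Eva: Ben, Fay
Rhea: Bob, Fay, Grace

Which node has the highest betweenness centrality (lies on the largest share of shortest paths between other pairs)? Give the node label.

Unnormalized betweenness of each node: Ben:14/3, Bob:47/10, Eva:11/6, Fay:107/15, Frank:77/30, Grace:59/30, Halim:68/15, Rhea:97/30, Theo:98/15, Zane:11/6.
Fay has the largest value, 107/15, making it the main broker — the node through which the most shortest paths run.

Fay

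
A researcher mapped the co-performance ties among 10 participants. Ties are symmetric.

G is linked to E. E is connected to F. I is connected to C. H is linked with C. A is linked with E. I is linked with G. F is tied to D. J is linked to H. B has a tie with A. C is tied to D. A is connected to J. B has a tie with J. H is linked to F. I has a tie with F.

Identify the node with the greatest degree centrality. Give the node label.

Degrees — A:3, B:2, C:3, D:2, E:3, F:4, G:2, H:3, I:3, J:3.
The maximum is 4, attained only by F.

F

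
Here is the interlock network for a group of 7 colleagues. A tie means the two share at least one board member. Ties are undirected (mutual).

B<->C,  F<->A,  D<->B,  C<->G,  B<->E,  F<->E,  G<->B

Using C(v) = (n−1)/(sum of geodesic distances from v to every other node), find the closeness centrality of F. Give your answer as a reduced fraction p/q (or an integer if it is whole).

Distances from F: A:1, B:2, C:3, D:3, E:1, G:3. Sum = 13.
n = 7, so closeness = 6/13.

6/13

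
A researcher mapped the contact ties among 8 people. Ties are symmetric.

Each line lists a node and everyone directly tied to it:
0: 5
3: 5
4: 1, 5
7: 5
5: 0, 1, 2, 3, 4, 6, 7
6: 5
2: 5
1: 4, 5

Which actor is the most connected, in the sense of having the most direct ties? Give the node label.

5

Degrees — 0:1, 1:2, 2:1, 3:1, 4:2, 5:7, 6:1, 7:1.
The maximum is 7, attained only by 5.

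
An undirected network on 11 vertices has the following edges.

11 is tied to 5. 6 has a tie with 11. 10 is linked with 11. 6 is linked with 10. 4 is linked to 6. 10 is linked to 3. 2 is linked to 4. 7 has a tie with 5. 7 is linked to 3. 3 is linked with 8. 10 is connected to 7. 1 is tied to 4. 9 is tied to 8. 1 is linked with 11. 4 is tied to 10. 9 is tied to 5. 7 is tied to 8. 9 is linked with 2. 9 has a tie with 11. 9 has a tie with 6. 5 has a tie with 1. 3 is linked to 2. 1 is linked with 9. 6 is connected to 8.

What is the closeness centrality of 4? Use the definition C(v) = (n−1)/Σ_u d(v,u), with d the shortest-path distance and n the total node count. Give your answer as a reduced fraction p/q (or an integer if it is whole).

5/8

Distances from 4: 1:1, 2:1, 3:2, 5:2, 6:1, 7:2, 8:2, 9:2, 10:1, 11:2. Sum = 16.
n = 11, so closeness = 10/16 = 5/8.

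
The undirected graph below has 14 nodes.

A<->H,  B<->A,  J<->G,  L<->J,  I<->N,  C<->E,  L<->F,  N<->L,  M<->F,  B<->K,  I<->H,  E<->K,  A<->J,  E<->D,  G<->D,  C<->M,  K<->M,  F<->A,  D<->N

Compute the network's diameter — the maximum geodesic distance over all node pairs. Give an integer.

4

Eccentricity of each node (its greatest distance to any other): A:3, B:4, C:4, D:3, E:4, F:3, G:4, H:4, I:4, J:4, K:4, L:3, M:4, N:4.
The maximum eccentricity is 4, realized for instance by the pair N–B via N – L – F – A – B. So the diameter is 4.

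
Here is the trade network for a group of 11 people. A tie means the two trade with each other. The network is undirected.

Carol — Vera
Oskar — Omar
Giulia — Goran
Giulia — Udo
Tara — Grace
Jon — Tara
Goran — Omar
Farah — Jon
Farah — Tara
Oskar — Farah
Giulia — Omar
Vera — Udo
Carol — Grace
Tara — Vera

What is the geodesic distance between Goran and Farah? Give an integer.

One shortest route is Goran – Omar – Oskar – Farah, which uses 3 edges, and at distance 2 from Goran we only reach {Oskar, Udo}, which does not include Farah. So d(Goran,Farah) = 3.

3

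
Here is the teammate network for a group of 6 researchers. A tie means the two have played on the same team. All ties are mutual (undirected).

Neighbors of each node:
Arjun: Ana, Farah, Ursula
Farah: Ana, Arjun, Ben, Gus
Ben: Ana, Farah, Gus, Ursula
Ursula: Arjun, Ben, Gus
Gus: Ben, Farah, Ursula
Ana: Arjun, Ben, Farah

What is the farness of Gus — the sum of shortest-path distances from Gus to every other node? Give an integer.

Distances from Gus: Ana:2, Arjun:2, Ben:1, Farah:1, Ursula:1.
Sum = 2 + 2 + 1 + 1 + 1 = 7.

7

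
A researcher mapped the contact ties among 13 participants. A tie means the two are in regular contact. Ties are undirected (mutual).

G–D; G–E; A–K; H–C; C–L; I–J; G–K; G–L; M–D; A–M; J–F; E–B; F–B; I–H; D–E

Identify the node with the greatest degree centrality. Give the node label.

Degrees — A:2, B:2, C:2, D:3, E:3, F:2, G:4, H:2, I:2, J:2, K:2, L:2, M:2.
The maximum is 4, attained only by G.

G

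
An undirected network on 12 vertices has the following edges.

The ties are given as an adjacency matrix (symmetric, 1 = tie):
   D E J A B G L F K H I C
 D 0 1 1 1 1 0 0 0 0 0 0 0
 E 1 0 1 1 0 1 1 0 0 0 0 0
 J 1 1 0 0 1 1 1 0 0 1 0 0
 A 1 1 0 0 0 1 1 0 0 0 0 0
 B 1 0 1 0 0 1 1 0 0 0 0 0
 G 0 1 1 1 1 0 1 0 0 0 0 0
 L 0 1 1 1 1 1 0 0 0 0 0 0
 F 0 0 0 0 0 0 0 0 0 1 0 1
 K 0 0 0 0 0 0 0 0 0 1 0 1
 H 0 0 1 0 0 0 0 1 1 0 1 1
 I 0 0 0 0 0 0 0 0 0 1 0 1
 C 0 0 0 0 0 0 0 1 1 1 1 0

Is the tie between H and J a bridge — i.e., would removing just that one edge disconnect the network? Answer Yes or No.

Yes

Without the H–J edge there is no alternate route between H and J, so the network disconnects. It is a bridge.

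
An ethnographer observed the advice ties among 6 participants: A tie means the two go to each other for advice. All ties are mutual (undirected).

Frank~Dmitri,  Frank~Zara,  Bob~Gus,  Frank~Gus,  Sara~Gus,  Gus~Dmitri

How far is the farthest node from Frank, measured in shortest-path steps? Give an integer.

Distances from Frank: Bob:2, Dmitri:1, Gus:1, Sara:2, Zara:1.
The largest is 2 (to Bob and Sara), so the eccentricity of Frank is 2.

2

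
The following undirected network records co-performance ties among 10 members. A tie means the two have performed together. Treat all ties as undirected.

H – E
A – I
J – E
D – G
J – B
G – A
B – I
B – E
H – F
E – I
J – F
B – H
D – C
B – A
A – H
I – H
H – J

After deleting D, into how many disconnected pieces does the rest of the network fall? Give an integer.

2

Without D, the remaining ties split the others into: {A, B, E, F, G, H, I, J}; {C}.
That's 2 separate components.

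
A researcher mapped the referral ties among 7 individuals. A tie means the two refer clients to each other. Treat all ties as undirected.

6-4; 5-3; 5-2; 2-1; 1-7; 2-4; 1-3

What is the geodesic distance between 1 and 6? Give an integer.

One shortest route is 1 – 2 – 4 – 6, which uses 3 edges, and at distance 2 from 1 we only reach {4, 5}, which does not include 6. So d(1,6) = 3.

3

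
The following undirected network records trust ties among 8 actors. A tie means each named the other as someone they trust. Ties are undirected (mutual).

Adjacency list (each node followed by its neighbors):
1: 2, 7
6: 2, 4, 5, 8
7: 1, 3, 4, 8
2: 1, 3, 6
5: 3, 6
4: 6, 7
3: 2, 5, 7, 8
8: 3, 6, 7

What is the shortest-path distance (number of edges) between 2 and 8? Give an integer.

One shortest route is 2 – 3 – 8, which uses 2 edges, and 2 and 8 are not directly tied, so nothing shorter exists. So d(2,8) = 2.

2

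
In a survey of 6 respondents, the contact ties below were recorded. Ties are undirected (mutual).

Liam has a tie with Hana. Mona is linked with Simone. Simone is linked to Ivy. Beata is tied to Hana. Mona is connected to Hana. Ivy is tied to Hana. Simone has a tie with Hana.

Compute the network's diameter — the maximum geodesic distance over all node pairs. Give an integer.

Eccentricity of each node (its greatest distance to any other): Beata:2, Hana:1, Ivy:2, Liam:2, Mona:2, Simone:2.
The maximum eccentricity is 2, realized for instance by the pair Simone–Beata via Simone – Hana – Beata. So the diameter is 2.

2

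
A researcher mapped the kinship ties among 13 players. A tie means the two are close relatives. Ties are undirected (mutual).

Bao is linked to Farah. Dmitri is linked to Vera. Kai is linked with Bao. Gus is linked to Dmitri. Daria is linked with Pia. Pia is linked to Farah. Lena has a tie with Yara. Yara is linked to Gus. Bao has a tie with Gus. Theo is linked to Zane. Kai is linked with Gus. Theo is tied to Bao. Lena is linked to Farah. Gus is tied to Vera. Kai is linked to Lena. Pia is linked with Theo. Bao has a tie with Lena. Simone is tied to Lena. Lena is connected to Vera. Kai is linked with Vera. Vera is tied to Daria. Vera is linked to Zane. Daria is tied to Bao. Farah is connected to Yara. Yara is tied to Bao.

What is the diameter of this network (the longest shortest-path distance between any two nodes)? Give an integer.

3

Eccentricity of each node (its greatest distance to any other): Bao:2, Daria:3, Dmitri:3, Farah:3, Gus:3, Kai:3, Lena:2, Pia:3, Simone:3, Theo:3, Vera:2, Yara:3, Zane:3.
The maximum eccentricity is 3, realized for instance by the pair Kai–Pia via Kai – Bao – Theo – Pia. So the diameter is 3.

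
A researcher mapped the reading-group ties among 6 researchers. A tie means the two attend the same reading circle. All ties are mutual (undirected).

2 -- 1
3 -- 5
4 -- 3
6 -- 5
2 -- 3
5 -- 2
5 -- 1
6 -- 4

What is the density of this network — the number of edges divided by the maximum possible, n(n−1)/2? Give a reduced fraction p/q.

There are 8 edges and 6 nodes, so the maximum possible is C(6,2) = 15.
Density = 8/15.

8/15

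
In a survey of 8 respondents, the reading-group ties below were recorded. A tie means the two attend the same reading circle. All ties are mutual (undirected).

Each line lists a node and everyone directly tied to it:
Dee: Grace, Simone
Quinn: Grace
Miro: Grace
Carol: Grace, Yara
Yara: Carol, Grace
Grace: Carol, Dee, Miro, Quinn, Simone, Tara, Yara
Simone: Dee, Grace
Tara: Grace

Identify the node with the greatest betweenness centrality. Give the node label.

Unnormalized betweenness of each node: Carol:0, Dee:0, Grace:19, Miro:0, Quinn:0, Simone:0, Tara:0, Yara:0.
Grace has the largest value, 19, making it the main broker — the node through which the most shortest paths run.

Grace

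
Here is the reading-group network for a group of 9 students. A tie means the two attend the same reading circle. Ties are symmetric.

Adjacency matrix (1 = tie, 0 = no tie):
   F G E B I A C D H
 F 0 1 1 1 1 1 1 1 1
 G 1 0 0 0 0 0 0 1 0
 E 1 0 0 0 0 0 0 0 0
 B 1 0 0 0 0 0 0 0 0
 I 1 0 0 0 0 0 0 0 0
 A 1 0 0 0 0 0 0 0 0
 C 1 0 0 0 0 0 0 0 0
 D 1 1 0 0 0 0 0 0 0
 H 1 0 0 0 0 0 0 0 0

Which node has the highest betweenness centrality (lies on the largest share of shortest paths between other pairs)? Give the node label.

F

Unnormalized betweenness of each node: A:0, B:0, C:0, D:0, E:0, F:27, G:0, H:0, I:0.
F has the largest value, 27, making it the main broker — the node through which the most shortest paths run.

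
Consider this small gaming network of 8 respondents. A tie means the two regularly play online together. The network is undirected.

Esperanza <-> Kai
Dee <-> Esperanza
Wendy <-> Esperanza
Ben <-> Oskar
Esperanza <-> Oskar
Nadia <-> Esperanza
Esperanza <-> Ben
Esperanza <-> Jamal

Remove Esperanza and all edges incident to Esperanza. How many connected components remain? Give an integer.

Without Esperanza, the remaining ties split the others into: {Ben, Oskar}; {Dee}; {Nadia}; {Kai}; {Jamal}; {Wendy}.
That's 6 separate components.

6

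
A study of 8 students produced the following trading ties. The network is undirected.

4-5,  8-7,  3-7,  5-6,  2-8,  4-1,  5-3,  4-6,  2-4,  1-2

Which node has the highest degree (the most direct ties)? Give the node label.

4

Degrees — 1:2, 2:3, 3:2, 4:4, 5:3, 6:2, 7:2, 8:2.
The maximum is 4, attained only by 4.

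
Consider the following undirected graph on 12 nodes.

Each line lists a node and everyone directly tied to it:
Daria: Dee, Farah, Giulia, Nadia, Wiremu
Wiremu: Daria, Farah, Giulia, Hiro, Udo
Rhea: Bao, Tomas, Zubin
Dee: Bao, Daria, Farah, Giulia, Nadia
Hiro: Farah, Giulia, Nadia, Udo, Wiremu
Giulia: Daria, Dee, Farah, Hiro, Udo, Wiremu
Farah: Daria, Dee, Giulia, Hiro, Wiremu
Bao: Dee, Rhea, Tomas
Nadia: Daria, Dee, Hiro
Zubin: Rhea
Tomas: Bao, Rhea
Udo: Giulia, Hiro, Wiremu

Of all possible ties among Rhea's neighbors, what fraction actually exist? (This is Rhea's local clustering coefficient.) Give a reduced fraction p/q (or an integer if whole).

1/3

Rhea's neighbors: Bao, Tomas, and Zubin (k = 3).
Possible neighbor pairs: C(3,2) = 3. Edges among them: Bao–Tomas → e = 1.
Clustering(Rhea) = 1/3.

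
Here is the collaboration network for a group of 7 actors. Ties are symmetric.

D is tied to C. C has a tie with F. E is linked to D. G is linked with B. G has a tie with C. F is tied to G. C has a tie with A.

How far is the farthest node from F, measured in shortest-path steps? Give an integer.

Distances from F: A:2, B:2, C:1, D:2, E:3, G:1.
The largest is 3 (to E), so the eccentricity of F is 3.

3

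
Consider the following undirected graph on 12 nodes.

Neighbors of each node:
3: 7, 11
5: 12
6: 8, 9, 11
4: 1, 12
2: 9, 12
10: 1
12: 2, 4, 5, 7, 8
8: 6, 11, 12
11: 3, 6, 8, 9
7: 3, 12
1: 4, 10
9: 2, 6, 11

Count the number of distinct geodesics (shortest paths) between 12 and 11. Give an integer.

The shortest distance is 2, and the only length-2 path is 12–8–11. So there is exactly 1 shortest path.

1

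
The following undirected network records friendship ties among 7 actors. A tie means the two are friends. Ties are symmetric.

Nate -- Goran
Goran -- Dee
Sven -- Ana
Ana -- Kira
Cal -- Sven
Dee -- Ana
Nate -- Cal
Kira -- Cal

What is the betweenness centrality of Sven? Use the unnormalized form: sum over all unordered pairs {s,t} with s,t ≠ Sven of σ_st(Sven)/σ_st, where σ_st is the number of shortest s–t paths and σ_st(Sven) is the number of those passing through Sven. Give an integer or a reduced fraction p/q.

7/6

Pairs whose geodesics pass through Sven — Ana–Cal: 1/2; Ana–Nate: 1/3; Dee–Cal: 1/3.
All other pairs contribute 0.
Summing the contributions gives betweenness(Sven) = 7/6.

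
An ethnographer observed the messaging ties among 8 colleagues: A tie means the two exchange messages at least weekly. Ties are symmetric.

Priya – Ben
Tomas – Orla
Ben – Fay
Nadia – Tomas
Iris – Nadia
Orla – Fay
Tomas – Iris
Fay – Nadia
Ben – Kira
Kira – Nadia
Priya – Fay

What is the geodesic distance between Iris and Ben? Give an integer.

3

One shortest route is Iris – Nadia – Fay – Ben, which uses 3 edges, and at distance 2 from Iris we only reach {Fay, Kira, Orla}, which does not include Ben. So d(Iris,Ben) = 3.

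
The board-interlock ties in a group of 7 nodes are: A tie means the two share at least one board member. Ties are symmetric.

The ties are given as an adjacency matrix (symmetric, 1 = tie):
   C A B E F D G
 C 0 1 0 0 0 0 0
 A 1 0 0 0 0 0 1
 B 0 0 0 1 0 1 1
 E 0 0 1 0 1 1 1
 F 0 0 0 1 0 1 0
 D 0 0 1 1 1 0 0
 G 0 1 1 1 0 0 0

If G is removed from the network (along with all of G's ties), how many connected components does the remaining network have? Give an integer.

2

Without G, the remaining ties split the others into: {A, C}; {B, D, E, F}.
That's 2 separate components.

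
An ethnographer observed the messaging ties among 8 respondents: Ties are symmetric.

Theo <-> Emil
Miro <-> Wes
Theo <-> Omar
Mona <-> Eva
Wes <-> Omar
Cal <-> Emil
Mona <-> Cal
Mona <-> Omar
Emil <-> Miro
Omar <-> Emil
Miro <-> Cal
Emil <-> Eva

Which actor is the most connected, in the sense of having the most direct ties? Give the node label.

Degrees — Cal:3, Emil:5, Eva:2, Miro:3, Mona:3, Omar:4, Theo:2, Wes:2.
The maximum is 5, attained only by Emil.

Emil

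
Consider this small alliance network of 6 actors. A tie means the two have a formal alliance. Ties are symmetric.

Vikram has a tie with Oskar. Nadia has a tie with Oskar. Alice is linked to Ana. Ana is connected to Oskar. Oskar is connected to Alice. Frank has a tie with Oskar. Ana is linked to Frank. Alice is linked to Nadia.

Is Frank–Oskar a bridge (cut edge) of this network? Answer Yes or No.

No

Even without that edge, Frank still reaches Oskar via Frank – Ana – Oskar, so the network stays connected. Not a bridge.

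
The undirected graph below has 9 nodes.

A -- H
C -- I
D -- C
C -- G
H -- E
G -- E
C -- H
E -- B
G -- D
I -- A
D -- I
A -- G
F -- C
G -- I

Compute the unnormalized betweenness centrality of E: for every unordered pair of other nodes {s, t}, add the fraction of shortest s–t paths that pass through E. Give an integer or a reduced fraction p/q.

Pairs whose geodesics pass through E — I–B: 1; B–F: 2/2; B–H: 1; B–C: 2/2; B–A: 2/2; B–G: 1; B–D: 1; H–G: 1/3.
All other pairs contribute 0.
Summing the contributions gives betweenness(E) = 22/3.

22/3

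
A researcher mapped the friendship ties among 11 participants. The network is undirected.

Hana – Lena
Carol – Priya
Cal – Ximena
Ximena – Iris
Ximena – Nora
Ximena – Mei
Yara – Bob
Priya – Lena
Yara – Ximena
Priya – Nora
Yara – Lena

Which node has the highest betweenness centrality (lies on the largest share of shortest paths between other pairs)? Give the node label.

Unnormalized betweenness of each node: Bob:0, Cal:0, Carol:0, Hana:0, Iris:0, Lena:13, Mei:0, Nora:8, Priya:11, Ximena:26, Yara:17.
Ximena has the largest value, 26, making it the main broker — the node through which the most shortest paths run.

Ximena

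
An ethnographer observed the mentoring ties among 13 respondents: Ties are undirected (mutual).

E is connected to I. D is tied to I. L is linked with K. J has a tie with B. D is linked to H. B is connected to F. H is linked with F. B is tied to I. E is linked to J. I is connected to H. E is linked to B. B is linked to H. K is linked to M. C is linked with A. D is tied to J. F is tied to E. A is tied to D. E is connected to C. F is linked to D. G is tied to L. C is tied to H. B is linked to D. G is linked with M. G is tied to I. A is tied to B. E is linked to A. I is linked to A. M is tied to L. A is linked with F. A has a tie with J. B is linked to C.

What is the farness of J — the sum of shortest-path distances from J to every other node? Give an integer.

Distances from J: A:1, B:1, C:2, D:1, E:1, F:2, G:3, H:2, I:2, K:5, L:4, M:4.
Sum = 1 + 1 + 2 + 1 + 1 + 2 + 3 + 2 + 2 + 5 + 4 + 4 = 28.

28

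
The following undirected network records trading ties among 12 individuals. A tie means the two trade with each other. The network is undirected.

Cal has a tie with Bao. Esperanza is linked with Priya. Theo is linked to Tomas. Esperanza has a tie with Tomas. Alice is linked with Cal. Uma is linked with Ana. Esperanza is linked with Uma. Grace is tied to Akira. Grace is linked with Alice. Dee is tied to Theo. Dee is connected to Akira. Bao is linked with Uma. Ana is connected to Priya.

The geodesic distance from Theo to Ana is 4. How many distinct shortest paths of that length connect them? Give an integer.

The shortest distance is 4. The length-4 paths are: Theo–Tomas–Esperanza–Uma–Ana; Theo–Tomas–Esperanza–Priya–Ana.
That gives 2 distinct shortest paths.

2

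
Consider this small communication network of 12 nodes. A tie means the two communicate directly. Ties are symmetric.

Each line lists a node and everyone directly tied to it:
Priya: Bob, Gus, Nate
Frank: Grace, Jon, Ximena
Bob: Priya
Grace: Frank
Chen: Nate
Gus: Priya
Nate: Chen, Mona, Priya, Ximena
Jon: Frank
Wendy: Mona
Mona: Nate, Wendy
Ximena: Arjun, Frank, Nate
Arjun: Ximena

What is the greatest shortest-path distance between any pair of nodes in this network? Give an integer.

Eccentricity of each node (its greatest distance to any other): Arjun:4, Bob:5, Chen:4, Frank:4, Grace:5, Gus:5, Jon:5, Mona:4, Nate:3, Priya:4, Wendy:5, Ximena:3.
The maximum eccentricity is 5, realized for instance by the pair Bob–Grace via Bob – Priya – Nate – Ximena – Frank – Grace. So the diameter is 5.

5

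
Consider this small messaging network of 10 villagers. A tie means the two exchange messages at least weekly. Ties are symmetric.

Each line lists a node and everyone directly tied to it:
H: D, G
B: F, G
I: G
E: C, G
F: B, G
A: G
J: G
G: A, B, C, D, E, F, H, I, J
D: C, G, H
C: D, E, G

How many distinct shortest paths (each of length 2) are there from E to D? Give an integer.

2

The shortest distance is 2. The length-2 paths are: E–G–D; E–C–D.
That gives 2 distinct shortest paths.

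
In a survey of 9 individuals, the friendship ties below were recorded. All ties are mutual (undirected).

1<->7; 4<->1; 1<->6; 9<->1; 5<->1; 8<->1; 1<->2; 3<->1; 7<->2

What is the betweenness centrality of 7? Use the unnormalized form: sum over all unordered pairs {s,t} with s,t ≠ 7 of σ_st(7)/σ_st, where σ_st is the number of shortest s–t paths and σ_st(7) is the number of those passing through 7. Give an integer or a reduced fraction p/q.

0

No shortest path between any pair of other nodes passes through 7.
Summing the contributions gives betweenness(7) = 0.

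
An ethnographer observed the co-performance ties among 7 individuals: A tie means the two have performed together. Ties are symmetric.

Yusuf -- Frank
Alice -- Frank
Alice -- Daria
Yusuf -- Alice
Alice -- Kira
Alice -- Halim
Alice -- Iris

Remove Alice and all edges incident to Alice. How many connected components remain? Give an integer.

5

Without Alice, the remaining ties split the others into: {Iris}; {Frank, Yusuf}; {Kira}; {Halim}; {Daria}.
That's 5 separate components.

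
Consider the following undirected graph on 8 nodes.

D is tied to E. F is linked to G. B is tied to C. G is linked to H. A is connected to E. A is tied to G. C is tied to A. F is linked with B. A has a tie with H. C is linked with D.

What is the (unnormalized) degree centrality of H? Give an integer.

H is directly tied to A and G. That is 2 neighbors, so the degree of H is 2.

2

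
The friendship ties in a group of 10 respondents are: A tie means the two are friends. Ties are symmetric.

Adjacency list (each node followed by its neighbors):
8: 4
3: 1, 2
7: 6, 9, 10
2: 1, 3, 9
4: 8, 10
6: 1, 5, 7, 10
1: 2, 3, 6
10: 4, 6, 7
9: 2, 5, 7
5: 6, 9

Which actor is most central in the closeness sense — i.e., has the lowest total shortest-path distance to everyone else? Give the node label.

Farness (sum of distances to all others) for each node — 1:18, 2:21, 3:24, 4:23, 5:20, 6:15, 7:17, 8:31, 9:18, 10:17.
The smallest farness is 15, for 6, so 6 has the highest closeness.

6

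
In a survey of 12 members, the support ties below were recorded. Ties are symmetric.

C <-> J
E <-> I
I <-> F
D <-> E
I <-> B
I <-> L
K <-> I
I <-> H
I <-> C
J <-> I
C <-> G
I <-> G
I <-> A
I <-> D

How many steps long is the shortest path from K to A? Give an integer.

One shortest route is K – I – A, which uses 2 edges, and K and A are not directly tied, so nothing shorter exists. So d(K,A) = 2.

2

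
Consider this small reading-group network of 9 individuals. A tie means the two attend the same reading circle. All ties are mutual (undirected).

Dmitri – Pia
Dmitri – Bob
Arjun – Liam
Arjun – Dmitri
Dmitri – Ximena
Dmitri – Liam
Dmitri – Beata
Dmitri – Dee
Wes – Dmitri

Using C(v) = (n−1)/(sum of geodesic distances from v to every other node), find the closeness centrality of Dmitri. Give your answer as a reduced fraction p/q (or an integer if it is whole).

1

Distances from Dmitri: Arjun:1, Beata:1, Bob:1, Dee:1, Liam:1, Pia:1, Wes:1, Ximena:1. Sum = 8.
n = 9, so closeness = 8/8 = 1.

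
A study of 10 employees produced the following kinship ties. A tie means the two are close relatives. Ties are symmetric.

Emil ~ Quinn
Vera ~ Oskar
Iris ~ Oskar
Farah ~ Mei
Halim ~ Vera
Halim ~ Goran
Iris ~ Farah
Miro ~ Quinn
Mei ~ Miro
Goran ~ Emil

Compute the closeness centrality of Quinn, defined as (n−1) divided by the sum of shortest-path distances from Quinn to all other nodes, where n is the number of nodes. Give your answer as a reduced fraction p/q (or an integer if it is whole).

Distances from Quinn: Emil:1, Farah:3, Goran:2, Halim:3, Iris:4, Mei:2, Miro:1, Oskar:5, Vera:4. Sum = 25.
n = 10, so closeness = 9/25.

9/25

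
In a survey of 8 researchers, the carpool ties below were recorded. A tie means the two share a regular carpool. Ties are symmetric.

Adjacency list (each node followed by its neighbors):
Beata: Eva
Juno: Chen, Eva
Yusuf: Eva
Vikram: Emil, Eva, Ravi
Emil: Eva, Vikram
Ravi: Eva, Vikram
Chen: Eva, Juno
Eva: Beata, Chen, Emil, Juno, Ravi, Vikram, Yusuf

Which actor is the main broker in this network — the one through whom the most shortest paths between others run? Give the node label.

Eva

Unnormalized betweenness of each node: Beata:0, Chen:0, Emil:0, Eva:35/2, Juno:0, Ravi:0, Vikram:1/2, Yusuf:0.
Eva has the largest value, 35/2, making it the main broker — the node through which the most shortest paths run.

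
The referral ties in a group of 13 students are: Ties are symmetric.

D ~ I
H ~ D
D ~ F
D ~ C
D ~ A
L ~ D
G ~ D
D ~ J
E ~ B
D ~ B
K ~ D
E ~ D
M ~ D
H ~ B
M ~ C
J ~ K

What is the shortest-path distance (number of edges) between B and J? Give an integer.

2

One shortest route is B – D – J, which uses 2 edges, and B and J are not directly tied, so nothing shorter exists. So d(B,J) = 2.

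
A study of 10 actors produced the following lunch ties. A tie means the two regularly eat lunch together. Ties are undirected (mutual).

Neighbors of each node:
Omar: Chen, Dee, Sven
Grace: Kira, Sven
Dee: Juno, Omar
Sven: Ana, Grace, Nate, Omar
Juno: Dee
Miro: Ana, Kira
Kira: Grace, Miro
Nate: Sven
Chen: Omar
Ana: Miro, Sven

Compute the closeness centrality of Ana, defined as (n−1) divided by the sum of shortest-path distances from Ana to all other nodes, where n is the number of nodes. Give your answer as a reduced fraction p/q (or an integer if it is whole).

Distances from Ana: Chen:3, Dee:3, Grace:2, Juno:4, Kira:2, Miro:1, Nate:2, Omar:2, Sven:1. Sum = 20.
n = 10, so closeness = 9/20.

9/20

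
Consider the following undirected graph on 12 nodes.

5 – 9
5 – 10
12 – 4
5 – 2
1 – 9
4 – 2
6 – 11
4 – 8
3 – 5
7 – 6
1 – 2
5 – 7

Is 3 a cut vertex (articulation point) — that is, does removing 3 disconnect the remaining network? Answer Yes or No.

Even without 3, every remaining node can still reach every other (the residual graph is connected), so 3 is not a cut vertex.

No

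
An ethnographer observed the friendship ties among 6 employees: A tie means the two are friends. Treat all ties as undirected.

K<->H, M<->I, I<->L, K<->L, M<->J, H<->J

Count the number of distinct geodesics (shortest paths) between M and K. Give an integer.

2

The shortest distance is 3. The length-3 paths are: M–I–L–K; M–J–H–K.
That gives 2 distinct shortest paths.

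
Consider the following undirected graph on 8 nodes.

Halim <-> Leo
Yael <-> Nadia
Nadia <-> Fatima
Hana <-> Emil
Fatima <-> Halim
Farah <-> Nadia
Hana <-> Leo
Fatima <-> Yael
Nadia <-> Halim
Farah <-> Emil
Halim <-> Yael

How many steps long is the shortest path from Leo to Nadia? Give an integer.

2

One shortest route is Leo – Halim – Nadia, which uses 2 edges, and Leo and Nadia are not directly tied, so nothing shorter exists. So d(Leo,Nadia) = 2.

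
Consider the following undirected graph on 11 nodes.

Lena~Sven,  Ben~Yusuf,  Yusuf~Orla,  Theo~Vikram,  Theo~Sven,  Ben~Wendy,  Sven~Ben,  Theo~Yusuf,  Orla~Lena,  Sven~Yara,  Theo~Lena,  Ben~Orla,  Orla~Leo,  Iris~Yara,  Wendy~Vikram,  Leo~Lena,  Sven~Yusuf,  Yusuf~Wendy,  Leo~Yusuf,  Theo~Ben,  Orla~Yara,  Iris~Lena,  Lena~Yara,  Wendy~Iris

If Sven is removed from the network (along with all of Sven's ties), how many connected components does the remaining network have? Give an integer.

Sven's neighbors (Ben, Lena, Theo, Yara, and Yusuf) remain reachable from one another through other ties, so the rest of the network stays in one piece.

1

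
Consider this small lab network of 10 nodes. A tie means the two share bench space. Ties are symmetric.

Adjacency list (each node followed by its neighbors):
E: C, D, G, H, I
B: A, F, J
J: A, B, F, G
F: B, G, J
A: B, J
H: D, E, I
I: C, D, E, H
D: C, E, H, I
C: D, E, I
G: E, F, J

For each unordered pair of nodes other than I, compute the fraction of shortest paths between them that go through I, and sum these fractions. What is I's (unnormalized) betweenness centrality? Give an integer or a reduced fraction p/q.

Pairs whose geodesics pass through I — C–H: 1/3.
All other pairs contribute 0.
Summing the contributions gives betweenness(I) = 1/3.

1/3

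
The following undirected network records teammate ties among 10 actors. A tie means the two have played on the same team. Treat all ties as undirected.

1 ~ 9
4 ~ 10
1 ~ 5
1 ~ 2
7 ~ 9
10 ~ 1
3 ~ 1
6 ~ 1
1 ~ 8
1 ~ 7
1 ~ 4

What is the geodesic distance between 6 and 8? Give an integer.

2

One shortest route is 6 – 1 – 8, which uses 2 edges, and 6 and 8 are not directly tied, so nothing shorter exists. So d(6,8) = 2.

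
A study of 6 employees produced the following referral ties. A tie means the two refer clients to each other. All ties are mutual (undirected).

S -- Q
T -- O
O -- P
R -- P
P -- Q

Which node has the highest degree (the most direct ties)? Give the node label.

P

Degrees — O:2, P:3, Q:2, R:1, S:1, T:1.
The maximum is 3, attained only by P.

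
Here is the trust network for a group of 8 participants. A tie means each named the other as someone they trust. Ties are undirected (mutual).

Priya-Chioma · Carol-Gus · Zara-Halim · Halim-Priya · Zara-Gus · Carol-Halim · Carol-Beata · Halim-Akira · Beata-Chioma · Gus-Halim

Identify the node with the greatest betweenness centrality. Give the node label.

Unnormalized betweenness of each node: Akira:0, Beata:3/2, Carol:9/2, Chioma:1, Gus:1, Halim:23/2, Priya:7/2, Zara:0.
Halim has the largest value, 23/2, making it the main broker — the node through which the most shortest paths run.

Halim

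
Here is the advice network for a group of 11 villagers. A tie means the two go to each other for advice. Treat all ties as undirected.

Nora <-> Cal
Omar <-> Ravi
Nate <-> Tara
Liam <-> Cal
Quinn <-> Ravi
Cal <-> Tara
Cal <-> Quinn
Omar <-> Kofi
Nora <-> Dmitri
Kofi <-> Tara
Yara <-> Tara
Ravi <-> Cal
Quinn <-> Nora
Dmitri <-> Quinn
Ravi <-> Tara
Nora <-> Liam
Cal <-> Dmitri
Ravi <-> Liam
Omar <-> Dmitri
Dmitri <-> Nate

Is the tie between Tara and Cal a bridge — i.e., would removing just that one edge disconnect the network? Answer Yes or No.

Even without that edge, Tara still reaches Cal via Tara – Ravi – Cal, so the network stays connected. Not a bridge.

No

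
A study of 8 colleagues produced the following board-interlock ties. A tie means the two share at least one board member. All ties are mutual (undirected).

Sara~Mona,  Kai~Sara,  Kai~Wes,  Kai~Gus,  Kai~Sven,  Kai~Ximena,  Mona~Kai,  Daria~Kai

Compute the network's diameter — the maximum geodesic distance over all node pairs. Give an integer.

2

Eccentricity of each node (its greatest distance to any other): Daria:2, Gus:2, Kai:1, Mona:2, Sara:2, Sven:2, Wes:2, Ximena:2.
The maximum eccentricity is 2, realized for instance by the pair Ximena–Sara via Ximena – Kai – Sara. So the diameter is 2.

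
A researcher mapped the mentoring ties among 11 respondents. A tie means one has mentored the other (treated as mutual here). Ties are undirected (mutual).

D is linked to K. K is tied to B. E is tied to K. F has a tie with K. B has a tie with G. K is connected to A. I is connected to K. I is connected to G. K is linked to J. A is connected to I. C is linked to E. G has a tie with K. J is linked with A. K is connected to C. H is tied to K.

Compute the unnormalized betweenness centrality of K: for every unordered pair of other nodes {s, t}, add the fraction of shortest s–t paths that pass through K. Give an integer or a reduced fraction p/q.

Pairs whose geodesics pass through K — B–A: 1; B–D: 1; B–H: 1; B–C: 1; B–J: 1; B–I: 1/2; B–E: 1; B–F: 1; A–D: 1; A–H: 1; A–C: 1; A–G: 1/2; A–E: 1; A–F: 1 … (+26 more pairs).
All other pairs contribute 0.
Summing the contributions gives betweenness(K) = 77/2.

77/2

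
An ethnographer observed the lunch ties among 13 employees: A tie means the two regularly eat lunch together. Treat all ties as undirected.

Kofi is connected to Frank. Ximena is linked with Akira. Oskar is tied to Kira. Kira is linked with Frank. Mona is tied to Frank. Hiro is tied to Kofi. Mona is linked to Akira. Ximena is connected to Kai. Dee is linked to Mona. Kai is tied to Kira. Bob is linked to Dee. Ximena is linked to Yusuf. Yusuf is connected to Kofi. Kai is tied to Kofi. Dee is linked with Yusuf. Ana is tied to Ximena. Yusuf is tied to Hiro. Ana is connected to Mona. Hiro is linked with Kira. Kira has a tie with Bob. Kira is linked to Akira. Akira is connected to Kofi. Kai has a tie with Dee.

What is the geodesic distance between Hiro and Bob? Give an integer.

2

One shortest route is Hiro – Kira – Bob, which uses 2 edges, and Hiro and Bob are not directly tied, so nothing shorter exists. So d(Hiro,Bob) = 2.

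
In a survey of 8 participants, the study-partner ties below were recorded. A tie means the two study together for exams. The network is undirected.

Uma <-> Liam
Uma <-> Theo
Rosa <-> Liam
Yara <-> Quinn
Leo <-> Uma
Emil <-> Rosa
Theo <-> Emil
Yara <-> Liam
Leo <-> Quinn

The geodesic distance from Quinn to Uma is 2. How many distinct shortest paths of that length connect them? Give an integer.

The shortest distance is 2, and the only length-2 path is Quinn–Leo–Uma. So there is exactly 1 shortest path.

1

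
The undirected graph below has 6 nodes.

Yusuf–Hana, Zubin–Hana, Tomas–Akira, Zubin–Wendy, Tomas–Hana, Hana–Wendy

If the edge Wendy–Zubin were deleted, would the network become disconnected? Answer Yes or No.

No

Even without that edge, Wendy still reaches Zubin via Wendy – Hana – Zubin, so the network stays connected. Not a bridge.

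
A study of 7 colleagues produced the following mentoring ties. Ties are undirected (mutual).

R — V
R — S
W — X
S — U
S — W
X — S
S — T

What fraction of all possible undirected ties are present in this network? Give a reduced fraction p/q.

There are 7 edges and 7 nodes, so the maximum possible is C(7,2) = 21.
Density = 7/21 = 1/3.

1/3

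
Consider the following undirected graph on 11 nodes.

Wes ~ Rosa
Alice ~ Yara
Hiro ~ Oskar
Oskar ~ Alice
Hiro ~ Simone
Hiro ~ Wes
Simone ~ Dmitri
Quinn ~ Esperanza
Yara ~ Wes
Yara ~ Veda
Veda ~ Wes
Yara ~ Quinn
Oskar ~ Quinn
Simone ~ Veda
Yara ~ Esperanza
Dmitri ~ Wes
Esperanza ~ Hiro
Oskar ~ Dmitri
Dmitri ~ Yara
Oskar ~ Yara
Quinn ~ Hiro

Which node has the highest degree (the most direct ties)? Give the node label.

Degrees — Alice:2, Dmitri:4, Esperanza:3, Hiro:5, Oskar:5, Quinn:4, Rosa:1, Simone:3, Veda:3, Wes:5, Yara:7.
The maximum is 7, attained only by Yara.

Yara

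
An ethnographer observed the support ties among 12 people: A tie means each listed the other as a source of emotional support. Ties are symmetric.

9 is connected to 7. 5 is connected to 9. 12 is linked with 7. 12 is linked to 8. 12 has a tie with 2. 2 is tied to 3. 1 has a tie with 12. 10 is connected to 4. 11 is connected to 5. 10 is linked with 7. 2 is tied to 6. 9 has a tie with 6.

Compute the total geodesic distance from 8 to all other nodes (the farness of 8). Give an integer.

32

Distances from 8: 1:2, 2:2, 3:3, 4:4, 5:4, 6:3, 7:2, 9:3, 10:3, 11:5, 12:1.
Sum = 2 + 2 + 3 + 4 + 4 + 3 + 2 + 3 + 3 + 5 + 1 = 32.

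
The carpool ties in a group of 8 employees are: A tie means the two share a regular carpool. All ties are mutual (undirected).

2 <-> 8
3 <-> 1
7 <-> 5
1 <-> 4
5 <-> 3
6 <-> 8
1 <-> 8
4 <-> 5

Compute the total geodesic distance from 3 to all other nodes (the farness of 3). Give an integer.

14

Distances from 3: 1:1, 2:3, 4:2, 5:1, 6:3, 7:2, 8:2.
Sum = 1 + 3 + 2 + 1 + 3 + 2 + 2 = 14.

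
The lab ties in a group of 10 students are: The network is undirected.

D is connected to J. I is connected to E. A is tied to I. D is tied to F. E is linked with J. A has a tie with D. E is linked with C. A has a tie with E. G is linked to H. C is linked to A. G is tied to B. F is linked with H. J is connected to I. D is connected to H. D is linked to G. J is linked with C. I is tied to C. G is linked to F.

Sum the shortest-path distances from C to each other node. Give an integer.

Distances from C: A:1, B:4, D:2, E:1, F:3, G:3, H:3, I:1, J:1.
Sum = 1 + 4 + 2 + 1 + 3 + 3 + 3 + 1 + 1 = 19.

19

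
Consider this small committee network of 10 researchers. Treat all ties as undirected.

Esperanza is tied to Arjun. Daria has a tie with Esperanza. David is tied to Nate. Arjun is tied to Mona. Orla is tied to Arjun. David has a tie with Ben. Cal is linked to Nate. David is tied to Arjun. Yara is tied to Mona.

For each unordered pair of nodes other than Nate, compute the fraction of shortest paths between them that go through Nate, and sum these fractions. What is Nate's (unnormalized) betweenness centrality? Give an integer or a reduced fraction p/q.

Pairs whose geodesics pass through Nate — Esperanza–Cal: 1; Orla–Cal: 1; Mona–Cal: 1; Cal–Yara: 1; Cal–Arjun: 1; Cal–Daria: 1; Cal–David: 1; Cal–Ben: 1.
All other pairs contribute 0.
Summing the contributions gives betweenness(Nate) = 8.

8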